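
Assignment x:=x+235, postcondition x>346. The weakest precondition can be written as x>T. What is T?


Formula: wp(x:=E, P) = P[E/x] (substitute E for x in postcondition)
Step 1: Postcondition: x>346
Step 2: Substitute x+235 for x: x+235>346
Step 3: Solve for x: x > 346-235 = 111

111


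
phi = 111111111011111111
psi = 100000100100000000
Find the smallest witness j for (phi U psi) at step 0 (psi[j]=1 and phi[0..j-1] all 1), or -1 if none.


(phi U psi) at 0: need smallest j with psi[j]=1 and phi[i]=1 for all i in [0,j).
Scan from step 0:
  step 0: psi=1 and phi held for [0,0) -> witness found
Witness step = 0

0


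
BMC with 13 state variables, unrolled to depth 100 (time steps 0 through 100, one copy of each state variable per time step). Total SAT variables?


BMC unrolls to depth k, creating one copy of each state var for steps 0..k.
Step count = 100 + 1 = 101 (steps 0 through 100)
Vars per step = 13
Total = 13 * 101 = 1313

1313


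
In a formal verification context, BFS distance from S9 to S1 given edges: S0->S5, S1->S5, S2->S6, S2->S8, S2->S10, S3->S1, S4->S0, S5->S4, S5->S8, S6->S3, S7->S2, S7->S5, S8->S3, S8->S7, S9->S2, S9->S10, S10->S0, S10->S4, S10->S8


BFS layer-by-layer from S9:
  dist 0: {S9}
  dist 1: {S2, S10}
  dist 2: {S0, S4, S6, S8}
  dist 3: {S3, S5, S7}
  dist 4: {S1}
  -> S1 reached at distance 4
Shortest path length = 4

4


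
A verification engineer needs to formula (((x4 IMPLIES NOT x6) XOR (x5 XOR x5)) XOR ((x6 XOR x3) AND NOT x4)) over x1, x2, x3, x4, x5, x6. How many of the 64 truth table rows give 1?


Formula: (((x4 IMPLIES NOT x6) XOR (x5 XOR x5)) XOR ((x6 XOR x3) AND NOT x4)) over 6 vars (64 rows)
Evaluate each row (x1, x2, x3, x4, x5, x6 as bits, MSB first):
  row 0 [000000]: (((0 IMPLIES NOT 0) XOR (0 XOR 0)) XOR ((0 XOR 0) AND NOT 0)) -> 1
  row 1 [000001]: (((0 IMPLIES NOT 1) XOR (0 XOR 0)) XOR ((1 XOR 0) AND NOT 0)) -> 0
  row 2 [000010]: (((0 IMPLIES NOT 0) XOR (1 XOR 1)) XOR ((0 XOR 0) AND NOT 0)) -> 1
  row 3 [000011]: (((0 IMPLIES NOT 1) XOR (1 XOR 1)) XOR ((1 XOR 0) AND NOT 0)) -> 0
  row 4 [000100]: (((1 IMPLIES NOT 0) XOR (0 XOR 0)) XOR ((0 XOR 0) AND NOT 1)) -> 1
  (every remaining row is evaluated the same way; all 64 results are listed next)
Full result column, 8 rows per line (x1,x2,x3 fixed per line; x4,x5,x6 runs 000..111 left to right):
  rows 0-7 [x1,x2,x3=000]: 10101010  (ones: 4)
  rows 8-15 [x1,x2,x3=001]: 01011010  (ones: 4)
  rows 16-23 [x1,x2,x3=010]: 10101010  (ones: 4)
  rows 24-31 [x1,x2,x3=011]: 01011010  (ones: 4)
  rows 32-39 [x1,x2,x3=100]: 10101010  (ones: 4)
  rows 40-47 [x1,x2,x3=101]: 01011010  (ones: 4)
  rows 48-55 [x1,x2,x3=110]: 10101010  (ones: 4)
  rows 56-63 [x1,x2,x3=111]: 01011010  (ones: 4)
Count of 1-rows = 4+4+4+4+4+4+4+4 = 32

32


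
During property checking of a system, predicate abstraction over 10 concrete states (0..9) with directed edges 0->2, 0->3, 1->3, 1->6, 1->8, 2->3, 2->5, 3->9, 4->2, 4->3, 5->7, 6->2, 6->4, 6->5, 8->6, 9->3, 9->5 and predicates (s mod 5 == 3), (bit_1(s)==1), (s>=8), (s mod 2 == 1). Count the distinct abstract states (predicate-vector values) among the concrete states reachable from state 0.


BFS from 0:
Concrete reachable: {0, 2, 3, 5, 7, 9}
Abstract via predicates (s mod 5 == 3), (bit_1(s)==1), (s>=8), (s mod 2 == 1):
  (0,0,0,0) <- {0}
  (0,0,0,1) <- {5}
  (0,0,1,1) <- {9}
  (0,1,0,0) <- {2}
  (0,1,0,1) <- {7}
  (1,1,0,1) <- {3}
Distinct abstract states = 6

6


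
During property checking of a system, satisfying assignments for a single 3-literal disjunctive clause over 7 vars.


Step 1: Total=2^7=128
Step 2: Unsat when all 3 false: 2^4=16
Step 3: Sat=128-16=112

112


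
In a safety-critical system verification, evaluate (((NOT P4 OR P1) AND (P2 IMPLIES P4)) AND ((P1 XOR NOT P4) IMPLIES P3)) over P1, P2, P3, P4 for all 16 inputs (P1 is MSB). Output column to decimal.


Formula: (((NOT P4 OR P1) AND (P2 IMPLIES P4)) AND ((P1 XOR NOT P4) IMPLIES P3)) over P1, P2, P3, P4 (16 rows)
Evaluate each row (bits = P1,P2,P3,P4, MSB first):
  row 0 [0000]: (((NOT 0 OR 0) AND (0 IMPLIES 0)) AND ((0 XOR NOT 0) IMPLIES 0)) -> 0
  row 1 [0001]: (((NOT 1 OR 0) AND (0 IMPLIES 1)) AND ((0 XOR NOT 1) IMPLIES 0)) -> 0
  row 2 [0010]: (((NOT 0 OR 0) AND (0 IMPLIES 0)) AND ((0 XOR NOT 0) IMPLIES 1)) -> 1
  row 3 [0011]: (((NOT 1 OR 0) AND (0 IMPLIES 1)) AND ((0 XOR NOT 1) IMPLIES 1)) -> 0
  row 4 [0100]: (((NOT 0 OR 0) AND (1 IMPLIES 0)) AND ((0 XOR NOT 0) IMPLIES 0)) -> 0
  row 5 [0101]: (((NOT 1 OR 0) AND (1 IMPLIES 1)) AND ((0 XOR NOT 1) IMPLIES 0)) -> 0
  row 6 [0110]: (((NOT 0 OR 0) AND (1 IMPLIES 0)) AND ((0 XOR NOT 0) IMPLIES 1)) -> 0
  row 7 [0111]: (((NOT 1 OR 0) AND (1 IMPLIES 1)) AND ((0 XOR NOT 1) IMPLIES 1)) -> 0
  row 8 [1000]: (((NOT 0 OR 1) AND (0 IMPLIES 0)) AND ((1 XOR NOT 0) IMPLIES 0)) -> 1
  row 9 [1001]: (((NOT 1 OR 1) AND (0 IMPLIES 1)) AND ((1 XOR NOT 1) IMPLIES 0)) -> 0
  row 10 [1010]: (((NOT 0 OR 1) AND (0 IMPLIES 0)) AND ((1 XOR NOT 0) IMPLIES 1)) -> 1
  row 11 [1011]: (((NOT 1 OR 1) AND (0 IMPLIES 1)) AND ((1 XOR NOT 1) IMPLIES 1)) -> 1
  row 12 [1100]: (((NOT 0 OR 1) AND (1 IMPLIES 0)) AND ((1 XOR NOT 0) IMPLIES 0)) -> 0
  row 13 [1101]: (((NOT 1 OR 1) AND (1 IMPLIES 1)) AND ((1 XOR NOT 1) IMPLIES 0)) -> 0
  row 14 [1110]: (((NOT 0 OR 1) AND (1 IMPLIES 0)) AND ((1 XOR NOT 0) IMPLIES 1)) -> 0
  row 15 [1111]: (((NOT 1 OR 1) AND (1 IMPLIES 1)) AND ((1 XOR NOT 1) IMPLIES 1)) -> 1
Full result column, 4 rows per line (P1,P2 fixed per line; P3,P4 runs 00..11 left to right):
  rows 0-3 [P1,P2=00]: 0010  = hex 2
  rows 4-7 [P1,P2=01]: 0000  = hex 0
  rows 8-11 [P1,P2=10]: 1011  = hex B
  rows 12-15 [P1,P2=11]: 0001  = hex 1
Output column (row 0 .. row 15) = 0010000010110001
Output column grouped in 4s = 0010 0000 1011 0001 = 0x20B1
Convert to decimal digit by digit (value = value*16 + digit):
  2 -> 2
  2*16 + 0 = 32
  32*16 + 11 (B) = 523
  523*16 + 1 = 8369
Decimal = 8369

8369


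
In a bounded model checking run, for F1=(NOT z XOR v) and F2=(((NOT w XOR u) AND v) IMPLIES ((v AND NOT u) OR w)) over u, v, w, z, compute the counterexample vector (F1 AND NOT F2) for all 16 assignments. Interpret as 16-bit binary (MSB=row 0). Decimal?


F1 = (NOT z XOR v)
F2 = (((NOT w XOR u) AND v) IMPLIES ((v AND NOT u) OR w))
Counterexample to F1=>F2 is where F1=1 and F2=0.
Evaluate each row (bits = u,v,w,z, MSB first):
  row 0 [0000]: F1=1 F2=1 -> F1&~F2 -> 0
  row 1 [0001]: F1=0 F2=1 -> F1&~F2 -> 0
  row 2 [0010]: F1=1 F2=1 -> F1&~F2 -> 0
  row 3 [0011]: F1=0 F2=1 -> F1&~F2 -> 0
  row 4 [0100]: F1=0 F2=1 -> F1&~F2 -> 0
  row 5 [0101]: F1=1 F2=1 -> F1&~F2 -> 0
  row 6 [0110]: F1=0 F2=1 -> F1&~F2 -> 0
  row 7 [0111]: F1=1 F2=1 -> F1&~F2 -> 0
  row 8 [1000]: F1=1 F2=1 -> F1&~F2 -> 0
  row 9 [1001]: F1=0 F2=1 -> F1&~F2 -> 0
  row 10 [1010]: F1=1 F2=1 -> F1&~F2 -> 0
  row 11 [1011]: F1=0 F2=1 -> F1&~F2 -> 0
  row 12 [1100]: F1=0 F2=1 -> F1&~F2 -> 0
  row 13 [1101]: F1=1 F2=1 -> F1&~F2 -> 0
  row 14 [1110]: F1=0 F2=1 -> F1&~F2 -> 0
  row 15 [1111]: F1=1 F2=1 -> F1&~F2 -> 0
Full result column, 4 rows per line (u,v fixed per line; w,z runs 00..11 left to right):
  rows 0-3 [u,v=00]: 0000  = hex 0
  rows 4-7 [u,v=01]: 0000  = hex 0
  rows 8-11 [u,v=10]: 0000  = hex 0
  rows 12-15 [u,v=11]: 0000  = hex 0
Counterexample vector (row 0 .. row 15) = 0000000000000000
Output column grouped in 4s = 0000 0000 0000 0000 = 0x0000
Convert to decimal digit by digit (value = value*16 + digit):
  0 -> 0
  0*16 + 0 = 0
  0*16 + 0 = 0
  0*16 + 0 = 0
Decimal = 0

0


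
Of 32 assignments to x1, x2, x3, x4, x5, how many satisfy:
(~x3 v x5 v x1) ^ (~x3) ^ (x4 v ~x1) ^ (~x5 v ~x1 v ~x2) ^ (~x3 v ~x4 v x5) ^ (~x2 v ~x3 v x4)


CNF with 6 clauses over 5 vars (32 assignments).
An assignment satisfies CNF iff every clause has >=1 true literal.
Check each row (bits = x1,x2,x3,x4,x5; clause T/F shown):
  row 0 [00000]: clauses=TTTTTT -> 1
  row 1 [00001]: clauses=TTTTTT -> 1
  row 2 [00010]: clauses=TTTTTT -> 1
  row 3 [00011]: clauses=TTTTTT -> 1
  row 4 [00100]: clauses=FFTTTT -> 0
  row 5 [00101]: clauses=TFTTTT -> 0
  row 6 [00110]: clauses=FFTTFT -> 0
  row 7 [00111]: clauses=TFTTTT -> 0
  row 8 [01000]: clauses=TTTTTT -> 1
  row 9 [01001]: clauses=TTTTTT -> 1
  row 10 [01010]: clauses=TTTTTT -> 1
  row 11 [01011]: clauses=TTTTTT -> 1
  row 12 [01100]: clauses=FFTTTF -> 0
  row 13 [01101]: clauses=TFTTTF -> 0
  row 14 [01110]: clauses=FFTTFT -> 0
  row 15 [01111]: clauses=TFTTTT -> 0
  row 16 [10000]: clauses=TTFTTT -> 0
  row 17 [10001]: clauses=TTFTTT -> 0
  row 18 [10010]: clauses=TTTTTT -> 1
  row 19 [10011]: clauses=TTTTTT -> 1
  row 20 [10100]: clauses=TFFTTT -> 0
  row 21 [10101]: clauses=TFFTTT -> 0
  row 22 [10110]: clauses=TFTTFT -> 0
  row 23 [10111]: clauses=TFTTTT -> 0
  row 24 [11000]: clauses=TTFTTT -> 0
  row 25 [11001]: clauses=TTFFTT -> 0
  row 26 [11010]: clauses=TTTTTT -> 1
  row 27 [11011]: clauses=TTTFTT -> 0
  row 28 [11100]: clauses=TFFTTF -> 0
  row 29 [11101]: clauses=TFFFTF -> 0
  row 30 [11110]: clauses=TFTTFT -> 0
  row 31 [11111]: clauses=TFTFTT -> 0
Full result column, 8 rows per line (x1,x2 fixed per line; x3,x4,x5 runs 000..111 left to right):
  rows 0-7 [x1,x2=00]: 11110000  (ones: 4)
  rows 8-15 [x1,x2=01]: 11110000  (ones: 4)
  rows 16-23 [x1,x2=10]: 00110000  (ones: 2)
  rows 24-31 [x1,x2=11]: 00100000  (ones: 1)
Satisfying assignments = 4+4+2+1 = 11

11


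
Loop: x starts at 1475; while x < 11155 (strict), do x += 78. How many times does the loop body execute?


Step 1: x goes from 1475 toward 11155 by 78; the body runs while x<11155, so iterations = ceil((bound-start)/step)
Step 2: Distance=9680
Step 3: ceil(9680/78)=125

125


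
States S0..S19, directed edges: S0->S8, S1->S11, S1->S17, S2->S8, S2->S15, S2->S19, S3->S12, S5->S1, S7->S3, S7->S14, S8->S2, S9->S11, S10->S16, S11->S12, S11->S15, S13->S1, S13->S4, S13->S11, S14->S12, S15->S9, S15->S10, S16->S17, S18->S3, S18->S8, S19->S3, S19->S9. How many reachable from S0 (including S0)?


BFS from S0:
  layer 0: {S0}
  layer 1: {S8}
  layer 2: {S2}
  layer 3: {S15, S19}
  layer 4: {S3, S9, S10}
  layer 5: {S11, S12, S16}
  layer 6: {S17}
Reachable set: {S0, S2, S3, S8, S9, S10, S11, S12, S15, S16, S17, S19}
Count = 12

12


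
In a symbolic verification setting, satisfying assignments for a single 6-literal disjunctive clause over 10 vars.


Step 1: Total=2^10=1024
Step 2: Unsat when all 6 false: 2^4=16
Step 3: Sat=1024-16=1008

1008


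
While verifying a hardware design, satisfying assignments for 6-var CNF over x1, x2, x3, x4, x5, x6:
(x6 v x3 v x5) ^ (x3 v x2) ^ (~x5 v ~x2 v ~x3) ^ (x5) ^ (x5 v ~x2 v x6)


CNF with 5 clauses over 6 vars (64 assignments).
An assignment satisfies CNF iff every clause has >=1 true literal.
Check each row (bits = x1,x2,x3,x4,x5,x6; clause T/F shown):
  row 0 [000000]: clauses=FFTFT -> 0
  row 1 [000001]: clauses=TFTFT -> 0
  row 2 [000010]: clauses=TFTTT -> 0
  row 3 [000011]: clauses=TFTTT -> 0
  row 4 [000100]: clauses=FFTFT -> 0
  (every remaining row is evaluated the same way; all 64 results are listed next)
Full result column, 8 rows per line (x1,x2,x3 fixed per line; x4,x5,x6 runs 000..111 left to right):
  rows 0-7 [x1,x2,x3=000]: 00000000  (ones: 0)
  rows 8-15 [x1,x2,x3=001]: 00110011  (ones: 4)
  rows 16-23 [x1,x2,x3=010]: 00110011  (ones: 4)
  rows 24-31 [x1,x2,x3=011]: 00000000  (ones: 0)
  rows 32-39 [x1,x2,x3=100]: 00000000  (ones: 0)
  rows 40-47 [x1,x2,x3=101]: 00110011  (ones: 4)
  rows 48-55 [x1,x2,x3=110]: 00110011  (ones: 4)
  rows 56-63 [x1,x2,x3=111]: 00000000  (ones: 0)
Satisfying assignments = 0+4+4+0+0+4+4+0 = 16

16


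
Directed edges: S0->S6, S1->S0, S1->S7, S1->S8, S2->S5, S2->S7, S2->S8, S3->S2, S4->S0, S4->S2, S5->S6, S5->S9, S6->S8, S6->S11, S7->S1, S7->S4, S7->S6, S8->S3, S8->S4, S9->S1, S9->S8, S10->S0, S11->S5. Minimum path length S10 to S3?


BFS layer-by-layer from S10:
  dist 0: {S10}
  dist 1: {S0}
  dist 2: {S6}
  dist 3: {S8, S11}
  dist 4: {S3, S4, S5}
  -> S3 reached at distance 4
Shortest path length = 4

4


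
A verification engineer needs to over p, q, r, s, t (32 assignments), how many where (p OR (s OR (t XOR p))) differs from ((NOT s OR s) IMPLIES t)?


F1 = (p OR (s OR (t XOR p)))
F2 = ((NOT s OR s) IMPLIES t)
Evaluate both on each of 32 rows (bits = p,q,r,s,t):
  row 0 [00000]: F1=0 F2=0 -> 0
  row 1 [00001]: F1=1 F2=1 -> 0
  row 2 [00010]: F1=1 F2=0 (differ) -> 1
  row 3 [00011]: F1=1 F2=1 -> 0
  row 4 [00100]: F1=0 F2=0 -> 0
  row 5 [00101]: F1=1 F2=1 -> 0
  row 6 [00110]: F1=1 F2=0 (differ) -> 1
  row 7 [00111]: F1=1 F2=1 -> 0
  row 8 [01000]: F1=0 F2=0 -> 0
  row 9 [01001]: F1=1 F2=1 -> 0
  row 10 [01010]: F1=1 F2=0 (differ) -> 1
  row 11 [01011]: F1=1 F2=1 -> 0
  row 12 [01100]: F1=0 F2=0 -> 0
  row 13 [01101]: F1=1 F2=1 -> 0
  row 14 [01110]: F1=1 F2=0 (differ) -> 1
  row 15 [01111]: F1=1 F2=1 -> 0
  row 16 [10000]: F1=1 F2=0 (differ) -> 1
  row 17 [10001]: F1=1 F2=1 -> 0
  row 18 [10010]: F1=1 F2=0 (differ) -> 1
  row 19 [10011]: F1=1 F2=1 -> 0
  row 20 [10100]: F1=1 F2=0 (differ) -> 1
  row 21 [10101]: F1=1 F2=1 -> 0
  row 22 [10110]: F1=1 F2=0 (differ) -> 1
  row 23 [10111]: F1=1 F2=1 -> 0
  row 24 [11000]: F1=1 F2=0 (differ) -> 1
  row 25 [11001]: F1=1 F2=1 -> 0
  row 26 [11010]: F1=1 F2=0 (differ) -> 1
  row 27 [11011]: F1=1 F2=1 -> 0
  row 28 [11100]: F1=1 F2=0 (differ) -> 1
  row 29 [11101]: F1=1 F2=1 -> 0
  row 30 [11110]: F1=1 F2=0 (differ) -> 1
  row 31 [11111]: F1=1 F2=1 -> 0
Full result column, 8 rows per line (p,q fixed per line; r,s,t runs 000..111 left to right):
  rows 0-7 [p,q=00]: 00100010  (ones: 2)
  rows 8-15 [p,q=01]: 00100010  (ones: 2)
  rows 16-23 [p,q=10]: 10101010  (ones: 4)
  rows 24-31 [p,q=11]: 10101010  (ones: 4)
Disagreements = 2+2+4+4 = 12

12


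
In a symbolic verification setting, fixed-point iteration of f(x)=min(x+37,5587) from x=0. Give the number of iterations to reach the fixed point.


Step 1: x=0, cap=5587, increment=37
Step 2: x grows by 37 each step until capped at 5587; fixed point is x=5587
Step 3: iterations = ceil(5587/37) = 151

151


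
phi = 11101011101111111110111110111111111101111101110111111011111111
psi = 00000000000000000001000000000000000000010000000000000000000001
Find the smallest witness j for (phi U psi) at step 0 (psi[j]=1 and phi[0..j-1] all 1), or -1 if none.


(phi U psi) at 0: need smallest j with psi[j]=1 and phi[i]=1 for all i in [0,j).
Scan from step 0:
  step 0: phi=1, psi=0 -> continue
  step 1: phi=1, psi=0 -> continue
  step 2: phi=1, psi=0 -> continue
  step 3: phi=0 -> phi-prefix broken from here
  step 19: psi=1 but phi already failed -> not a witness
  step 39: psi=1 but phi already failed -> not a witness
  step 61: psi=1 but phi already failed -> not a witness
  end of trace: no witness -> -1
Witness step = -1

-1


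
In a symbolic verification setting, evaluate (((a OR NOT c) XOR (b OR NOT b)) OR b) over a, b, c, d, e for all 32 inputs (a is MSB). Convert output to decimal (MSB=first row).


Formula: (((a OR NOT c) XOR (b OR NOT b)) OR b) over a, b, c, d, e (32 rows)
Evaluate each row (bits = a,b,c,d,e, MSB first):
  row 0 [00000]: (((0 OR NOT 0) XOR (0 OR NOT 0)) OR 0) -> 0
  row 1 [00001]: (((0 OR NOT 0) XOR (0 OR NOT 0)) OR 0) -> 0
  row 2 [00010]: (((0 OR NOT 0) XOR (0 OR NOT 0)) OR 0) -> 0
  row 3 [00011]: (((0 OR NOT 0) XOR (0 OR NOT 0)) OR 0) -> 0
  row 4 [00100]: (((0 OR NOT 1) XOR (0 OR NOT 0)) OR 0) -> 1
  row 5 [00101]: (((0 OR NOT 1) XOR (0 OR NOT 0)) OR 0) -> 1
  row 6 [00110]: (((0 OR NOT 1) XOR (0 OR NOT 0)) OR 0) -> 1
  row 7 [00111]: (((0 OR NOT 1) XOR (0 OR NOT 0)) OR 0) -> 1
  row 8 [01000]: (((0 OR NOT 0) XOR (1 OR NOT 1)) OR 1) -> 1
  row 9 [01001]: (((0 OR NOT 0) XOR (1 OR NOT 1)) OR 1) -> 1
  row 10 [01010]: (((0 OR NOT 0) XOR (1 OR NOT 1)) OR 1) -> 1
  row 11 [01011]: (((0 OR NOT 0) XOR (1 OR NOT 1)) OR 1) -> 1
  row 12 [01100]: (((0 OR NOT 1) XOR (1 OR NOT 1)) OR 1) -> 1
  row 13 [01101]: (((0 OR NOT 1) XOR (1 OR NOT 1)) OR 1) -> 1
  row 14 [01110]: (((0 OR NOT 1) XOR (1 OR NOT 1)) OR 1) -> 1
  row 15 [01111]: (((0 OR NOT 1) XOR (1 OR NOT 1)) OR 1) -> 1
  row 16 [10000]: (((1 OR NOT 0) XOR (0 OR NOT 0)) OR 0) -> 0
  row 17 [10001]: (((1 OR NOT 0) XOR (0 OR NOT 0)) OR 0) -> 0
  row 18 [10010]: (((1 OR NOT 0) XOR (0 OR NOT 0)) OR 0) -> 0
  row 19 [10011]: (((1 OR NOT 0) XOR (0 OR NOT 0)) OR 0) -> 0
  row 20 [10100]: (((1 OR NOT 1) XOR (0 OR NOT 0)) OR 0) -> 0
  row 21 [10101]: (((1 OR NOT 1) XOR (0 OR NOT 0)) OR 0) -> 0
  row 22 [10110]: (((1 OR NOT 1) XOR (0 OR NOT 0)) OR 0) -> 0
  row 23 [10111]: (((1 OR NOT 1) XOR (0 OR NOT 0)) OR 0) -> 0
  row 24 [11000]: (((1 OR NOT 0) XOR (1 OR NOT 1)) OR 1) -> 1
  row 25 [11001]: (((1 OR NOT 0) XOR (1 OR NOT 1)) OR 1) -> 1
  row 26 [11010]: (((1 OR NOT 0) XOR (1 OR NOT 1)) OR 1) -> 1
  row 27 [11011]: (((1 OR NOT 0) XOR (1 OR NOT 1)) OR 1) -> 1
  row 28 [11100]: (((1 OR NOT 1) XOR (1 OR NOT 1)) OR 1) -> 1
  row 29 [11101]: (((1 OR NOT 1) XOR (1 OR NOT 1)) OR 1) -> 1
  row 30 [11110]: (((1 OR NOT 1) XOR (1 OR NOT 1)) OR 1) -> 1
  row 31 [11111]: (((1 OR NOT 1) XOR (1 OR NOT 1)) OR 1) -> 1
Full result column, 4 rows per line (a,b,c fixed per line; d,e runs 00..11 left to right):
  rows 0-3 [a,b,c=000]: 0000  = hex 0
  rows 4-7 [a,b,c=001]: 1111  = hex F
  rows 8-11 [a,b,c=010]: 1111  = hex F
  rows 12-15 [a,b,c=011]: 1111  = hex F
  rows 16-19 [a,b,c=100]: 0000  = hex 0
  rows 20-23 [a,b,c=101]: 0000  = hex 0
  rows 24-27 [a,b,c=110]: 1111  = hex F
  rows 28-31 [a,b,c=111]: 1111  = hex F
Output column (row 0 .. row 31) = 00001111111111110000000011111111
Output column grouped in 4s = 0000 1111 1111 1111 0000 0000 1111 1111 = 0x0FFF00FF
Convert to decimal digit by digit (value = value*16 + digit):
  0 -> 0
  0*16 + 15 (F) = 15
  15*16 + 15 (F) = 255
  255*16 + 15 (F) = 4095
  4095*16 + 0 = 65520
  65520*16 + 0 = 1048320
  1048320*16 + 15 (F) = 16773135
  16773135*16 + 15 (F) = 268370175
Decimal = 268370175

268370175


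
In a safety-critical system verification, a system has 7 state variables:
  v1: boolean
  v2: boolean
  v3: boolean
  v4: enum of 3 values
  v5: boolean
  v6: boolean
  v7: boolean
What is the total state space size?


State space = product of domain sizes of all variables.
Domain sizes:
  v1 (boolean): 2
  v2 (boolean): 2
  v3 (boolean): 2
  v4 (enum of 3 values): 3
  v5 (boolean): 2
  v6 (boolean): 2
  v7 (boolean): 2
Product = 2 * 2 * 2 * 3 * 2 * 2 * 2 = 192

192


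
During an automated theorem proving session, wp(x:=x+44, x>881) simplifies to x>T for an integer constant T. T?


Formula: wp(x:=E, P) = P[E/x] (substitute E for x in postcondition)
Step 1: Postcondition: x>881
Step 2: Substitute x+44 for x: x+44>881
Step 3: Solve for x: x > 881-44 = 837

837


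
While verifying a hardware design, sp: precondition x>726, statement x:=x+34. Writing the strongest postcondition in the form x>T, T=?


Formula: sp(P, x:=E) = exists old_x. (x = E[old_x/x]) AND P[old_x/x] (old_x is the value of x before the assignment; eliminate old_x by solving x = E[old_x/x] for old_x)
Step 1: Precondition P: x>726, i.e. old_x > 726
Step 2: Assignment gives x = old_x + 34, so old_x = x - 34
Step 3: Substitute into P: x - 34 > 726
Step 4: Simplify: x > 726+34 = 760

760


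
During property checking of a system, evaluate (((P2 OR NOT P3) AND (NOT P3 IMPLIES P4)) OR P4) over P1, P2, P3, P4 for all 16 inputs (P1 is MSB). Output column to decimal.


Formula: (((P2 OR NOT P3) AND (NOT P3 IMPLIES P4)) OR P4) over P1, P2, P3, P4 (16 rows)
Evaluate each row (bits = P1,P2,P3,P4, MSB first):
  row 0 [0000]: (((0 OR NOT 0) AND (NOT 0 IMPLIES 0)) OR 0) -> 0
  row 1 [0001]: (((0 OR NOT 0) AND (NOT 0 IMPLIES 1)) OR 1) -> 1
  row 2 [0010]: (((0 OR NOT 1) AND (NOT 1 IMPLIES 0)) OR 0) -> 0
  row 3 [0011]: (((0 OR NOT 1) AND (NOT 1 IMPLIES 1)) OR 1) -> 1
  row 4 [0100]: (((1 OR NOT 0) AND (NOT 0 IMPLIES 0)) OR 0) -> 0
  row 5 [0101]: (((1 OR NOT 0) AND (NOT 0 IMPLIES 1)) OR 1) -> 1
  row 6 [0110]: (((1 OR NOT 1) AND (NOT 1 IMPLIES 0)) OR 0) -> 1
  row 7 [0111]: (((1 OR NOT 1) AND (NOT 1 IMPLIES 1)) OR 1) -> 1
  row 8 [1000]: (((0 OR NOT 0) AND (NOT 0 IMPLIES 0)) OR 0) -> 0
  row 9 [1001]: (((0 OR NOT 0) AND (NOT 0 IMPLIES 1)) OR 1) -> 1
  row 10 [1010]: (((0 OR NOT 1) AND (NOT 1 IMPLIES 0)) OR 0) -> 0
  row 11 [1011]: (((0 OR NOT 1) AND (NOT 1 IMPLIES 1)) OR 1) -> 1
  row 12 [1100]: (((1 OR NOT 0) AND (NOT 0 IMPLIES 0)) OR 0) -> 0
  row 13 [1101]: (((1 OR NOT 0) AND (NOT 0 IMPLIES 1)) OR 1) -> 1
  row 14 [1110]: (((1 OR NOT 1) AND (NOT 1 IMPLIES 0)) OR 0) -> 1
  row 15 [1111]: (((1 OR NOT 1) AND (NOT 1 IMPLIES 1)) OR 1) -> 1
Full result column, 4 rows per line (P1,P2 fixed per line; P3,P4 runs 00..11 left to right):
  rows 0-3 [P1,P2=00]: 0101  = hex 5
  rows 4-7 [P1,P2=01]: 0111  = hex 7
  rows 8-11 [P1,P2=10]: 0101  = hex 5
  rows 12-15 [P1,P2=11]: 0111  = hex 7
Output column (row 0 .. row 15) = 0101011101010111
Output column grouped in 4s = 0101 0111 0101 0111 = 0x5757
Convert to decimal digit by digit (value = value*16 + digit):
  5 -> 5
  5*16 + 7 = 87
  87*16 + 5 = 1397
  1397*16 + 7 = 22359
Decimal = 22359

22359


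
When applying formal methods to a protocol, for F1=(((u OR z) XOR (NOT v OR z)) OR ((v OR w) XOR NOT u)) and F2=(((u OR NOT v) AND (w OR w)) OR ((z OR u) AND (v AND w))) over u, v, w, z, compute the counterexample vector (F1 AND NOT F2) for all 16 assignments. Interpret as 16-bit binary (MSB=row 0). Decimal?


F1 = (((u OR z) XOR (NOT v OR z)) OR ((v OR w) XOR NOT u))
F2 = (((u OR NOT v) AND (w OR w)) OR ((z OR u) AND (v AND w)))
Counterexample to F1=>F2 is where F1=1 and F2=0.
Evaluate each row (bits = u,v,w,z, MSB first):
  row 0 [0000]: F1=1 F2=0 -> F1&~F2 -> 1
  row 1 [0001]: F1=1 F2=0 -> F1&~F2 -> 1
  row 2 [0010]: F1=1 F2=1 -> F1&~F2 -> 0
  row 3 [0011]: F1=0 F2=1 -> F1&~F2 -> 0
  row 4 [0100]: F1=0 F2=0 -> F1&~F2 -> 0
  row 5 [0101]: F1=0 F2=0 -> F1&~F2 -> 0
  row 6 [0110]: F1=0 F2=0 -> F1&~F2 -> 0
  row 7 [0111]: F1=0 F2=1 -> F1&~F2 -> 0
  row 8 [1000]: F1=0 F2=0 -> F1&~F2 -> 0
  row 9 [1001]: F1=0 F2=0 -> F1&~F2 -> 0
  row 10 [1010]: F1=1 F2=1 -> F1&~F2 -> 0
  row 11 [1011]: F1=1 F2=1 -> F1&~F2 -> 0
  row 12 [1100]: F1=1 F2=0 -> F1&~F2 -> 1
  row 13 [1101]: F1=1 F2=0 -> F1&~F2 -> 1
  row 14 [1110]: F1=1 F2=1 -> F1&~F2 -> 0
  row 15 [1111]: F1=1 F2=1 -> F1&~F2 -> 0
Full result column, 4 rows per line (u,v fixed per line; w,z runs 00..11 left to right):
  rows 0-3 [u,v=00]: 1100  = hex C
  rows 4-7 [u,v=01]: 0000  = hex 0
  rows 8-11 [u,v=10]: 0000  = hex 0
  rows 12-15 [u,v=11]: 1100  = hex C
Counterexample vector (row 0 .. row 15) = 1100000000001100
Output column grouped in 4s = 1100 0000 0000 1100 = 0xC00C
Convert to decimal digit by digit (value = value*16 + digit):
  C -> 12
  12*16 + 0 = 192
  192*16 + 0 = 3072
  3072*16 + 12 (C) = 49164
Decimal = 49164

49164


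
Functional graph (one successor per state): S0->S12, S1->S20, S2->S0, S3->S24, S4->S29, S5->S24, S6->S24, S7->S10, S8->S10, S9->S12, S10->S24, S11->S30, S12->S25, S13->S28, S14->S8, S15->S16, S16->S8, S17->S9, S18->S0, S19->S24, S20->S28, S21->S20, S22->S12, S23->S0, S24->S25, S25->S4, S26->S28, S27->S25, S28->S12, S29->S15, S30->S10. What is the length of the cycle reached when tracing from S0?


Trace from S0 until a state repeats:
  S0 -> S12 -> S25 -> S4 -> S29 -> S15 -> S16 -> S8 -> S10 -> S24 -> S25
S25 first seen at step 2, revisited at step 10.
Cycle length = 10 - 2 = 8

8


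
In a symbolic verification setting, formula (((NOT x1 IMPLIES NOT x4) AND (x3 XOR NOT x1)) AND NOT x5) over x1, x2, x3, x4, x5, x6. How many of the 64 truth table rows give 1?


Formula: (((NOT x1 IMPLIES NOT x4) AND (x3 XOR NOT x1)) AND NOT x5) over 6 vars (64 rows)
Evaluate each row (x1, x2, x3, x4, x5, x6 as bits, MSB first):
  row 0 [000000]: (((NOT 0 IMPLIES NOT 0) AND (0 XOR NOT 0)) AND NOT 0) -> 1
  row 1 [000001]: (((NOT 0 IMPLIES NOT 0) AND (0 XOR NOT 0)) AND NOT 0) -> 1
  row 2 [000010]: (((NOT 0 IMPLIES NOT 0) AND (0 XOR NOT 0)) AND NOT 1) -> 0
  row 3 [000011]: (((NOT 0 IMPLIES NOT 0) AND (0 XOR NOT 0)) AND NOT 1) -> 0
  row 4 [000100]: (((NOT 0 IMPLIES NOT 1) AND (0 XOR NOT 0)) AND NOT 0) -> 0
  (every remaining row is evaluated the same way; all 64 results are listed next)
Full result column, 8 rows per line (x1,x2,x3 fixed per line; x4,x5,x6 runs 000..111 left to right):
  rows 0-7 [x1,x2,x3=000]: 11000000  (ones: 2)
  rows 8-15 [x1,x2,x3=001]: 00000000  (ones: 0)
  rows 16-23 [x1,x2,x3=010]: 11000000  (ones: 2)
  rows 24-31 [x1,x2,x3=011]: 00000000  (ones: 0)
  rows 32-39 [x1,x2,x3=100]: 00000000  (ones: 0)
  rows 40-47 [x1,x2,x3=101]: 11001100  (ones: 4)
  rows 48-55 [x1,x2,x3=110]: 00000000  (ones: 0)
  rows 56-63 [x1,x2,x3=111]: 11001100  (ones: 4)
Count of 1-rows = 2+0+2+0+0+4+0+4 = 12

12


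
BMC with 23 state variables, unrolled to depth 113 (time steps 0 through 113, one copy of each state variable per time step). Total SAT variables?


BMC unrolls to depth k, creating one copy of each state var for steps 0..k.
Step count = 113 + 1 = 114 (steps 0 through 113)
Vars per step = 23
Total = 23 * 114 = 2622

2622


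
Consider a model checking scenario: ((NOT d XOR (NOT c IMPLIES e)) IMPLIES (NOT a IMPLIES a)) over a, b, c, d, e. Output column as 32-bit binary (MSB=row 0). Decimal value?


Formula: ((NOT d XOR (NOT c IMPLIES e)) IMPLIES (NOT a IMPLIES a)) over a, b, c, d, e (32 rows)
Evaluate each row (bits = a,b,c,d,e, MSB first):
  row 0 [00000]: ((NOT 0 XOR (NOT 0 IMPLIES 0)) IMPLIES (NOT 0 IMPLIES 0)) -> 0
  row 1 [00001]: ((NOT 0 XOR (NOT 0 IMPLIES 1)) IMPLIES (NOT 0 IMPLIES 0)) -> 1
  row 2 [00010]: ((NOT 1 XOR (NOT 0 IMPLIES 0)) IMPLIES (NOT 0 IMPLIES 0)) -> 1
  row 3 [00011]: ((NOT 1 XOR (NOT 0 IMPLIES 1)) IMPLIES (NOT 0 IMPLIES 0)) -> 0
  row 4 [00100]: ((NOT 0 XOR (NOT 1 IMPLIES 0)) IMPLIES (NOT 0 IMPLIES 0)) -> 1
  row 5 [00101]: ((NOT 0 XOR (NOT 1 IMPLIES 1)) IMPLIES (NOT 0 IMPLIES 0)) -> 1
  row 6 [00110]: ((NOT 1 XOR (NOT 1 IMPLIES 0)) IMPLIES (NOT 0 IMPLIES 0)) -> 0
  row 7 [00111]: ((NOT 1 XOR (NOT 1 IMPLIES 1)) IMPLIES (NOT 0 IMPLIES 0)) -> 0
  row 8 [01000]: ((NOT 0 XOR (NOT 0 IMPLIES 0)) IMPLIES (NOT 0 IMPLIES 0)) -> 0
  row 9 [01001]: ((NOT 0 XOR (NOT 0 IMPLIES 1)) IMPLIES (NOT 0 IMPLIES 0)) -> 1
  row 10 [01010]: ((NOT 1 XOR (NOT 0 IMPLIES 0)) IMPLIES (NOT 0 IMPLIES 0)) -> 1
  row 11 [01011]: ((NOT 1 XOR (NOT 0 IMPLIES 1)) IMPLIES (NOT 0 IMPLIES 0)) -> 0
  row 12 [01100]: ((NOT 0 XOR (NOT 1 IMPLIES 0)) IMPLIES (NOT 0 IMPLIES 0)) -> 1
  row 13 [01101]: ((NOT 0 XOR (NOT 1 IMPLIES 1)) IMPLIES (NOT 0 IMPLIES 0)) -> 1
  row 14 [01110]: ((NOT 1 XOR (NOT 1 IMPLIES 0)) IMPLIES (NOT 0 IMPLIES 0)) -> 0
  row 15 [01111]: ((NOT 1 XOR (NOT 1 IMPLIES 1)) IMPLIES (NOT 0 IMPLIES 0)) -> 0
  row 16 [10000]: ((NOT 0 XOR (NOT 0 IMPLIES 0)) IMPLIES (NOT 1 IMPLIES 1)) -> 1
  row 17 [10001]: ((NOT 0 XOR (NOT 0 IMPLIES 1)) IMPLIES (NOT 1 IMPLIES 1)) -> 1
  row 18 [10010]: ((NOT 1 XOR (NOT 0 IMPLIES 0)) IMPLIES (NOT 1 IMPLIES 1)) -> 1
  row 19 [10011]: ((NOT 1 XOR (NOT 0 IMPLIES 1)) IMPLIES (NOT 1 IMPLIES 1)) -> 1
  row 20 [10100]: ((NOT 0 XOR (NOT 1 IMPLIES 0)) IMPLIES (NOT 1 IMPLIES 1)) -> 1
  row 21 [10101]: ((NOT 0 XOR (NOT 1 IMPLIES 1)) IMPLIES (NOT 1 IMPLIES 1)) -> 1
  row 22 [10110]: ((NOT 1 XOR (NOT 1 IMPLIES 0)) IMPLIES (NOT 1 IMPLIES 1)) -> 1
  row 23 [10111]: ((NOT 1 XOR (NOT 1 IMPLIES 1)) IMPLIES (NOT 1 IMPLIES 1)) -> 1
  row 24 [11000]: ((NOT 0 XOR (NOT 0 IMPLIES 0)) IMPLIES (NOT 1 IMPLIES 1)) -> 1
  row 25 [11001]: ((NOT 0 XOR (NOT 0 IMPLIES 1)) IMPLIES (NOT 1 IMPLIES 1)) -> 1
  row 26 [11010]: ((NOT 1 XOR (NOT 0 IMPLIES 0)) IMPLIES (NOT 1 IMPLIES 1)) -> 1
  row 27 [11011]: ((NOT 1 XOR (NOT 0 IMPLIES 1)) IMPLIES (NOT 1 IMPLIES 1)) -> 1
  row 28 [11100]: ((NOT 0 XOR (NOT 1 IMPLIES 0)) IMPLIES (NOT 1 IMPLIES 1)) -> 1
  row 29 [11101]: ((NOT 0 XOR (NOT 1 IMPLIES 1)) IMPLIES (NOT 1 IMPLIES 1)) -> 1
  row 30 [11110]: ((NOT 1 XOR (NOT 1 IMPLIES 0)) IMPLIES (NOT 1 IMPLIES 1)) -> 1
  row 31 [11111]: ((NOT 1 XOR (NOT 1 IMPLIES 1)) IMPLIES (NOT 1 IMPLIES 1)) -> 1
Full result column, 4 rows per line (a,b,c fixed per line; d,e runs 00..11 left to right):
  rows 0-3 [a,b,c=000]: 0110  = hex 6
  rows 4-7 [a,b,c=001]: 1100  = hex C
  rows 8-11 [a,b,c=010]: 0110  = hex 6
  rows 12-15 [a,b,c=011]: 1100  = hex C
  rows 16-19 [a,b,c=100]: 1111  = hex F
  rows 20-23 [a,b,c=101]: 1111  = hex F
  rows 24-27 [a,b,c=110]: 1111  = hex F
  rows 28-31 [a,b,c=111]: 1111  = hex F
Output column (row 0 .. row 31) = 01101100011011001111111111111111
Output column grouped in 4s = 0110 1100 0110 1100 1111 1111 1111 1111 = 0x6C6CFFFF
Convert to decimal digit by digit (value = value*16 + digit):
  6 -> 6
  6*16 + 12 (C) = 108
  108*16 + 6 = 1734
  1734*16 + 12 (C) = 27756
  27756*16 + 15 (F) = 444111
  444111*16 + 15 (F) = 7105791
  7105791*16 + 15 (F) = 113692671
  113692671*16 + 15 (F) = 1819082751
Decimal = 1819082751

1819082751


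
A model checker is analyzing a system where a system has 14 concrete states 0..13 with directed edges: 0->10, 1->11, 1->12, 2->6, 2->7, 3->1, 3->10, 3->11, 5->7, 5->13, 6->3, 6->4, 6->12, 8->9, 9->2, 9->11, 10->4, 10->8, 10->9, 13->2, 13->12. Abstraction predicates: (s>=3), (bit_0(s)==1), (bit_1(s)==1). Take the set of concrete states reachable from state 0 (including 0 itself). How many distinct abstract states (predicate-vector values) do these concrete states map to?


BFS from 0:
Concrete reachable: {0, 1, 2, 3, 4, 6, 7, 8, 9, 10, 11, 12}
Abstract via predicates (s>=3), (bit_0(s)==1), (bit_1(s)==1):
  (0,0,0) <- {0}
  (0,0,1) <- {2}
  (0,1,0) <- {1}
  (1,0,0) <- {4, 8, 12}
  (1,0,1) <- {6, 10}
  (1,1,0) <- {9}
  (1,1,1) <- {3, 7, 11}
Distinct abstract states = 7

7


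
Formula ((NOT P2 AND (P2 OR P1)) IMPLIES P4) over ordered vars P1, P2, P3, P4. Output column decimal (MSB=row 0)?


Formula: ((NOT P2 AND (P2 OR P1)) IMPLIES P4) over P1, P2, P3, P4 (16 rows)
Evaluate each row (bits = P1,P2,P3,P4, MSB first):
  row 0 [0000]: ((NOT 0 AND (0 OR 0)) IMPLIES 0) -> 1
  row 1 [0001]: ((NOT 0 AND (0 OR 0)) IMPLIES 1) -> 1
  row 2 [0010]: ((NOT 0 AND (0 OR 0)) IMPLIES 0) -> 1
  row 3 [0011]: ((NOT 0 AND (0 OR 0)) IMPLIES 1) -> 1
  row 4 [0100]: ((NOT 1 AND (1 OR 0)) IMPLIES 0) -> 1
  row 5 [0101]: ((NOT 1 AND (1 OR 0)) IMPLIES 1) -> 1
  row 6 [0110]: ((NOT 1 AND (1 OR 0)) IMPLIES 0) -> 1
  row 7 [0111]: ((NOT 1 AND (1 OR 0)) IMPLIES 1) -> 1
  row 8 [1000]: ((NOT 0 AND (0 OR 1)) IMPLIES 0) -> 0
  row 9 [1001]: ((NOT 0 AND (0 OR 1)) IMPLIES 1) -> 1
  row 10 [1010]: ((NOT 0 AND (0 OR 1)) IMPLIES 0) -> 0
  row 11 [1011]: ((NOT 0 AND (0 OR 1)) IMPLIES 1) -> 1
  row 12 [1100]: ((NOT 1 AND (1 OR 1)) IMPLIES 0) -> 1
  row 13 [1101]: ((NOT 1 AND (1 OR 1)) IMPLIES 1) -> 1
  row 14 [1110]: ((NOT 1 AND (1 OR 1)) IMPLIES 0) -> 1
  row 15 [1111]: ((NOT 1 AND (1 OR 1)) IMPLIES 1) -> 1
Full result column, 4 rows per line (P1,P2 fixed per line; P3,P4 runs 00..11 left to right):
  rows 0-3 [P1,P2=00]: 1111  = hex F
  rows 4-7 [P1,P2=01]: 1111  = hex F
  rows 8-11 [P1,P2=10]: 0101  = hex 5
  rows 12-15 [P1,P2=11]: 1111  = hex F
Output column (row 0 .. row 15) = 1111111101011111
Output column grouped in 4s = 1111 1111 0101 1111 = 0xFF5F
Convert to decimal digit by digit (value = value*16 + digit):
  F -> 15
  15*16 + 15 (F) = 255
  255*16 + 5 = 4085
  4085*16 + 15 (F) = 65375
Decimal = 65375

65375


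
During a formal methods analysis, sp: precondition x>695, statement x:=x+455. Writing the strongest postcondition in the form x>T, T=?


Formula: sp(P, x:=E) = exists old_x. (x = E[old_x/x]) AND P[old_x/x] (old_x is the value of x before the assignment; eliminate old_x by solving x = E[old_x/x] for old_x)
Step 1: Precondition P: x>695, i.e. old_x > 695
Step 2: Assignment gives x = old_x + 455, so old_x = x - 455
Step 3: Substitute into P: x - 455 > 695
Step 4: Simplify: x > 695+455 = 1150

1150


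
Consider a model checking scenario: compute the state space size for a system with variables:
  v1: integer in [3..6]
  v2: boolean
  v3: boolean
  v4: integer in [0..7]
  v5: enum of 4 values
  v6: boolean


State space = product of domain sizes of all variables.
Domain sizes:
  v1 (integer in [3..6]): 4
  v2 (boolean): 2
  v3 (boolean): 2
  v4 (integer in [0..7]): 8
  v5 (enum of 4 values): 4
  v6 (boolean): 2
Product = 4 * 2 * 2 * 8 * 4 * 2 = 1024

1024


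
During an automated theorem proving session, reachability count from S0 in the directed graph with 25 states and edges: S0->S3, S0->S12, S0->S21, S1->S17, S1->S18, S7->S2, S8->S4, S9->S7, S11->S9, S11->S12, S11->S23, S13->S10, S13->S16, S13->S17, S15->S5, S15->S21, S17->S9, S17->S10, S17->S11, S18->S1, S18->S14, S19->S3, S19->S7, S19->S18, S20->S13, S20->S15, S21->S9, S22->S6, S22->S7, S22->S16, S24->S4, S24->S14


BFS from S0:
  layer 0: {S0}
  layer 1: {S3, S12, S21}
  layer 2: {S9}
  layer 3: {S7}
  layer 4: {S2}
Reachable set: {S0, S2, S3, S7, S9, S12, S21}
Count = 7

7


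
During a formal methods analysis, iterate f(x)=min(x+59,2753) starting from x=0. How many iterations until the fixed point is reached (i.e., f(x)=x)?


Step 1: x=0, cap=2753, increment=59
Step 2: x grows by 59 each step until capped at 2753; fixed point is x=2753
Step 3: iterations = ceil(2753/59) = 47

47


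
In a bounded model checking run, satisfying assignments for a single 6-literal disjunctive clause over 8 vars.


Step 1: Total=2^8=256
Step 2: Unsat when all 6 false: 2^2=4
Step 3: Sat=256-4=252

252


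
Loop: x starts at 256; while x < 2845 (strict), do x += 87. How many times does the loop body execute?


Step 1: x goes from 256 toward 2845 by 87; the body runs while x<2845, so iterations = ceil((bound-start)/step)
Step 2: Distance=2589
Step 3: ceil(2589/87)=30

30


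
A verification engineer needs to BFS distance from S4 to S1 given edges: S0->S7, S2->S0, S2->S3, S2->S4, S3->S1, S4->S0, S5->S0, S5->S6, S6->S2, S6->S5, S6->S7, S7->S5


BFS layer-by-layer from S4:
  dist 0: {S4}
  dist 1: {S0}
  dist 2: {S7}
  dist 3: {S5}
  dist 4: {S6}
  dist 5: {S2}
  dist 6: {S3}
  dist 7: {S1}
  -> S1 reached at distance 7
Shortest path length = 7

7


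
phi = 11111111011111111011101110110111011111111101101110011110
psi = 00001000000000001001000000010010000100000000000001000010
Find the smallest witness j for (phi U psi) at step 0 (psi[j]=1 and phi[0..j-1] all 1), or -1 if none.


(phi U psi) at 0: need smallest j with psi[j]=1 and phi[i]=1 for all i in [0,j).
Scan from step 0:
  step 0: phi=1, psi=0 -> continue
  step 1: phi=1, psi=0 -> continue
  step 2: phi=1, psi=0 -> continue
  step 3: phi=1, psi=0 -> continue
  step 4: psi=1 and phi held for [0,4) -> witness found
Witness step = 4

4


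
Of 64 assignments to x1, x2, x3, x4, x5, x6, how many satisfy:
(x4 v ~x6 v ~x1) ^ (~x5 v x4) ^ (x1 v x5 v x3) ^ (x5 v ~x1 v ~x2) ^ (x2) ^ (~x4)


CNF with 6 clauses over 6 vars (64 assignments).
An assignment satisfies CNF iff every clause has >=1 true literal.
Check each row (bits = x1,x2,x3,x4,x5,x6; clause T/F shown):
  row 0 [000000]: clauses=TTFTFT -> 0
  row 1 [000001]: clauses=TTFTFT -> 0
  row 2 [000010]: clauses=TFTTFT -> 0
  row 3 [000011]: clauses=TFTTFT -> 0
  row 4 [000100]: clauses=TTFTFF -> 0
  (every remaining row is evaluated the same way; all 64 results are listed next)
Full result column, 8 rows per line (x1,x2,x3 fixed per line; x4,x5,x6 runs 000..111 left to right):
  rows 0-7 [x1,x2,x3=000]: 00000000  (ones: 0)
  rows 8-15 [x1,x2,x3=001]: 00000000  (ones: 0)
  rows 16-23 [x1,x2,x3=010]: 00000000  (ones: 0)
  rows 24-31 [x1,x2,x3=011]: 11000000  (ones: 2)
  rows 32-39 [x1,x2,x3=100]: 00000000  (ones: 0)
  rows 40-47 [x1,x2,x3=101]: 00000000  (ones: 0)
  rows 48-55 [x1,x2,x3=110]: 00000000  (ones: 0)
  rows 56-63 [x1,x2,x3=111]: 00000000  (ones: 0)
Satisfying assignments = 0+0+0+2+0+0+0+0 = 2

2


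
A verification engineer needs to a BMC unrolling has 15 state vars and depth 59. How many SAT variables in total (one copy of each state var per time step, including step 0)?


BMC unrolls to depth k, creating one copy of each state var for steps 0..k.
Step count = 59 + 1 = 60 (steps 0 through 59)
Vars per step = 15
Total = 15 * 60 = 900

900


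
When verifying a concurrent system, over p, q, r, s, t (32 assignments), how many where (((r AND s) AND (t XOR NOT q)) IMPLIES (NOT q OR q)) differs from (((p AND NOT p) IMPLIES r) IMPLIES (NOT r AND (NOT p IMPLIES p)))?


F1 = (((r AND s) AND (t XOR NOT q)) IMPLIES (NOT q OR q))
F2 = (((p AND NOT p) IMPLIES r) IMPLIES (NOT r AND (NOT p IMPLIES p)))
Evaluate both on each of 32 rows (bits = p,q,r,s,t):
  row 0 [00000]: F1=1 F2=0 (differ) -> 1
  row 1 [00001]: F1=1 F2=0 (differ) -> 1
  row 2 [00010]: F1=1 F2=0 (differ) -> 1
  row 3 [00011]: F1=1 F2=0 (differ) -> 1
  row 4 [00100]: F1=1 F2=0 (differ) -> 1
  row 5 [00101]: F1=1 F2=0 (differ) -> 1
  row 6 [00110]: F1=1 F2=0 (differ) -> 1
  row 7 [00111]: F1=1 F2=0 (differ) -> 1
  row 8 [01000]: F1=1 F2=0 (differ) -> 1
  row 9 [01001]: F1=1 F2=0 (differ) -> 1
  row 10 [01010]: F1=1 F2=0 (differ) -> 1
  row 11 [01011]: F1=1 F2=0 (differ) -> 1
  row 12 [01100]: F1=1 F2=0 (differ) -> 1
  row 13 [01101]: F1=1 F2=0 (differ) -> 1
  row 14 [01110]: F1=1 F2=0 (differ) -> 1
  row 15 [01111]: F1=1 F2=0 (differ) -> 1
  row 16 [10000]: F1=1 F2=1 -> 0
  row 17 [10001]: F1=1 F2=1 -> 0
  row 18 [10010]: F1=1 F2=1 -> 0
  row 19 [10011]: F1=1 F2=1 -> 0
  row 20 [10100]: F1=1 F2=0 (differ) -> 1
  row 21 [10101]: F1=1 F2=0 (differ) -> 1
  row 22 [10110]: F1=1 F2=0 (differ) -> 1
  row 23 [10111]: F1=1 F2=0 (differ) -> 1
  row 24 [11000]: F1=1 F2=1 -> 0
  row 25 [11001]: F1=1 F2=1 -> 0
  row 26 [11010]: F1=1 F2=1 -> 0
  row 27 [11011]: F1=1 F2=1 -> 0
  row 28 [11100]: F1=1 F2=0 (differ) -> 1
  row 29 [11101]: F1=1 F2=0 (differ) -> 1
  row 30 [11110]: F1=1 F2=0 (differ) -> 1
  row 31 [11111]: F1=1 F2=0 (differ) -> 1
Full result column, 8 rows per line (p,q fixed per line; r,s,t runs 000..111 left to right):
  rows 0-7 [p,q=00]: 11111111  (ones: 8)
  rows 8-15 [p,q=01]: 11111111  (ones: 8)
  rows 16-23 [p,q=10]: 00001111  (ones: 4)
  rows 24-31 [p,q=11]: 00001111  (ones: 4)
Disagreements = 8+8+4+4 = 24

24


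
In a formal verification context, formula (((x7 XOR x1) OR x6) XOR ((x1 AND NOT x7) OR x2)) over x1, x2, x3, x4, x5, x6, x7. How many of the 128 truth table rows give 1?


Formula: (((x7 XOR x1) OR x6) XOR ((x1 AND NOT x7) OR x2)) over 7 vars (128 rows)
Evaluate each row (x1, x2, x3, x4, x5, x6, x7 as bits, MSB first):
  row 0 [0000000]: (((0 XOR 0) OR 0) XOR ((0 AND NOT 0) OR 0)) -> 0
  row 1 [0000001]: (((1 XOR 0) OR 0) XOR ((0 AND NOT 1) OR 0)) -> 1
  row 2 [0000010]: (((0 XOR 0) OR 1) XOR ((0 AND NOT 0) OR 0)) -> 1
  row 3 [0000011]: (((1 XOR 0) OR 1) XOR ((0 AND NOT 1) OR 0)) -> 1
  row 4 [0000100]: (((0 XOR 0) OR 0) XOR ((0 AND NOT 0) OR 0)) -> 0
  (every remaining row is evaluated the same way; all 128 results are listed next)
Full result column, 8 rows per line (x1,x2,x3,x4 fixed per line; x5,x6,x7 runs 000..111 left to right):
  rows 0-7 [x1,x2,x3,x4=0000]: 01110111  (ones: 6)
  rows 8-15 [x1,x2,x3,x4=0001]: 01110111  (ones: 6)
  rows 16-23 [x1,x2,x3,x4=0010]: 01110111  (ones: 6)
  rows 24-31 [x1,x2,x3,x4=0011]: 01110111  (ones: 6)
  rows 32-39 [x1,x2,x3,x4=0100]: 10001000  (ones: 2)
  rows 40-47 [x1,x2,x3,x4=0101]: 10001000  (ones: 2)
  rows 48-55 [x1,x2,x3,x4=0110]: 10001000  (ones: 2)
  rows 56-63 [x1,x2,x3,x4=0111]: 10001000  (ones: 2)
  rows 64-71 [x1,x2,x3,x4=1000]: 00010001  (ones: 2)
  rows 72-79 [x1,x2,x3,x4=1001]: 00010001  (ones: 2)
  rows 80-87 [x1,x2,x3,x4=1010]: 00010001  (ones: 2)
  rows 88-95 [x1,x2,x3,x4=1011]: 00010001  (ones: 2)
  rows 96-103 [x1,x2,x3,x4=1100]: 01000100  (ones: 2)
  rows 104-111 [x1,x2,x3,x4=1101]: 01000100  (ones: 2)
  rows 112-119 [x1,x2,x3,x4=1110]: 01000100  (ones: 2)
  rows 120-127 [x1,x2,x3,x4=1111]: 01000100  (ones: 2)
Count of 1-rows = 6+6+6+6+2+2+2+2+2+2+2+2+2+2+2+2 = 48

48


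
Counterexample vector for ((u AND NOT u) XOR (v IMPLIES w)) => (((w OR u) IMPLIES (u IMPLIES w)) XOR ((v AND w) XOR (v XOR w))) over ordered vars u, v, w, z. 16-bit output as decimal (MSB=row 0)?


F1 = ((u AND NOT u) XOR (v IMPLIES w))
F2 = (((w OR u) IMPLIES (u IMPLIES w)) XOR ((v AND w) XOR (v XOR w)))
Counterexample to F1=>F2 is where F1=1 and F2=0.
Evaluate each row (bits = u,v,w,z, MSB first):
  row 0 [0000]: F1=1 F2=1 -> F1&~F2 -> 0
  row 1 [0001]: F1=1 F2=1 -> F1&~F2 -> 0
  row 2 [0010]: F1=1 F2=0 -> F1&~F2 -> 1
  row 3 [0011]: F1=1 F2=0 -> F1&~F2 -> 1
  row 4 [0100]: F1=0 F2=0 -> F1&~F2 -> 0
  row 5 [0101]: F1=0 F2=0 -> F1&~F2 -> 0
  row 6 [0110]: F1=1 F2=0 -> F1&~F2 -> 1
  row 7 [0111]: F1=1 F2=0 -> F1&~F2 -> 1
  row 8 [1000]: F1=1 F2=0 -> F1&~F2 -> 1
  row 9 [1001]: F1=1 F2=0 -> F1&~F2 -> 1
  row 10 [1010]: F1=1 F2=0 -> F1&~F2 -> 1
  row 11 [1011]: F1=1 F2=0 -> F1&~F2 -> 1
  row 12 [1100]: F1=0 F2=1 -> F1&~F2 -> 0
  row 13 [1101]: F1=0 F2=1 -> F1&~F2 -> 0
  row 14 [1110]: F1=1 F2=0 -> F1&~F2 -> 1
  row 15 [1111]: F1=1 F2=0 -> F1&~F2 -> 1
Full result column, 4 rows per line (u,v fixed per line; w,z runs 00..11 left to right):
  rows 0-3 [u,v=00]: 0011  = hex 3
  rows 4-7 [u,v=01]: 0011  = hex 3
  rows 8-11 [u,v=10]: 1111  = hex F
  rows 12-15 [u,v=11]: 0011  = hex 3
Counterexample vector (row 0 .. row 15) = 0011001111110011
Output column grouped in 4s = 0011 0011 1111 0011 = 0x33F3
Convert to decimal digit by digit (value = value*16 + digit):
  3 -> 3
  3*16 + 3 = 51
  51*16 + 15 (F) = 831
  831*16 + 3 = 13299
Decimal = 13299

13299
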